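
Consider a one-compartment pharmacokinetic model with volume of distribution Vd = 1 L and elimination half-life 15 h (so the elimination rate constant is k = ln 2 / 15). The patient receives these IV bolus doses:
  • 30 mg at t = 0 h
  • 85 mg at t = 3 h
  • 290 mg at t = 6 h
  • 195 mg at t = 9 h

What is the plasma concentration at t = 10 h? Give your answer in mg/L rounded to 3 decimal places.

507.661 mg/L

k = ln 2 / 15 = 0.04621 per h
Dose 1 (30 mg at t=0 h): 30·exp(−0.04621·10) = 18.899 mg/L
Dose 2 (85 mg at t=3 h): 85·exp(−0.04621·7) = 61.509 mg/L
Dose 3 (290 mg at t=6 h): 290·exp(−0.04621·4) = 241.059 mg/L
Dose 4 (195 mg at t=9 h): 195·exp(−0.04621·1) = 186.194 mg/L
C(10) = 18.899 + 61.509 + 241.059 + 186.194 = 507.661 mg/L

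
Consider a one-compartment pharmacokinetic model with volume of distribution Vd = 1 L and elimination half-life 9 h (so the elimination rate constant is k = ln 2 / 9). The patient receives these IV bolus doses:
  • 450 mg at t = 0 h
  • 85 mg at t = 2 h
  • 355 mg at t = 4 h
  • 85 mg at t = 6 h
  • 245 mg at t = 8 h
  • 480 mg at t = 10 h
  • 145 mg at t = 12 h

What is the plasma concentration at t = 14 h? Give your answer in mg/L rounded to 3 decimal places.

k = ln 2 / 9 = 0.07702 per h
Dose 1 (450 mg at t=0 h): 450·exp(−0.07702·14) = 153.089 mg/L
Dose 2 (85 mg at t=2 h): 85·exp(−0.07702·12) = 33.732 mg/L
Dose 3 (355 mg at t=4 h): 355·exp(−0.07702·10) = 164.343 mg/L
Dose 4 (85 mg at t=6 h): 85·exp(−0.07702·8) = 45.903 mg/L
Dose 5 (245 mg at t=8 h): 245·exp(−0.07702·6) = 154.340 mg/L
Dose 6 (480 mg at t=10 h): 480·exp(−0.07702·4) = 352.736 mg/L
Dose 7 (145 mg at t=12 h): 145·exp(−0.07702·2) = 124.300 mg/L
C(14) = 153.089 + 33.732 + 164.343 + 45.903 + 154.340 + 352.736 + 124.300 = 1028.443 mg/L

1028.443 mg/L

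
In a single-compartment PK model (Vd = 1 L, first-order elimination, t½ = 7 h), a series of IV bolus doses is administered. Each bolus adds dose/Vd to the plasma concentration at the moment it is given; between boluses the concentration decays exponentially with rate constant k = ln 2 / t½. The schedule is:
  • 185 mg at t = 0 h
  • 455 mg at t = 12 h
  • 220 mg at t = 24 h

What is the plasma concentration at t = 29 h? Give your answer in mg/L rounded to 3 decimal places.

k = ln 2 / 7 = 0.09902 per h
Dose 1 (185 mg at t=0 h): 185·exp(−0.09902·29) = 10.472 mg/L
Dose 2 (455 mg at t=12 h): 455·exp(−0.09902·17) = 84.516 mg/L
Dose 3 (220 mg at t=24 h): 220·exp(−0.09902·5) = 134.092 mg/L
C(29) = 10.472 + 84.516 + 134.092 = 229.080 mg/L

229.080 mg/L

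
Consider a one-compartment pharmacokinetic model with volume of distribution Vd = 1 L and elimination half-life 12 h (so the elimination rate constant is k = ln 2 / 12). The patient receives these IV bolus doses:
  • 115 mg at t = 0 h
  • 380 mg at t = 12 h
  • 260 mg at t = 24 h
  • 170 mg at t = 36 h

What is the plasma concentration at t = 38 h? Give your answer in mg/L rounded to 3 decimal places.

364.712 mg/L

k = ln 2 / 12 = 0.05776 per h
Dose 1 (115 mg at t=0 h): 115·exp(−0.05776·38) = 12.807 mg/L
Dose 2 (380 mg at t=12 h): 380·exp(−0.05776·26) = 84.635 mg/L
Dose 3 (260 mg at t=24 h): 260·exp(−0.05776·14) = 115.817 mg/L
Dose 4 (170 mg at t=36 h): 170·exp(−0.05776·2) = 151.453 mg/L
C(38) = 12.807 + 84.635 + 115.817 + 151.453 = 364.712 mg/L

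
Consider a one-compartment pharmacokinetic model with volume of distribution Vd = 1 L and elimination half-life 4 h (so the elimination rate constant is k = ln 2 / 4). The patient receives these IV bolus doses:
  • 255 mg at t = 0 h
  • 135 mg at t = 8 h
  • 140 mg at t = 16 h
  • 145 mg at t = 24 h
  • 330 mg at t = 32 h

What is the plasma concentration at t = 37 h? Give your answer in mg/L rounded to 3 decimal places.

k = ln 2 / 4 = 0.17329 per h
Dose 1 (255 mg at t=0 h): 255·exp(−0.17329·37) = 0.419 mg/L
Dose 2 (135 mg at t=8 h): 135·exp(−0.17329·29) = 0.887 mg/L
Dose 3 (140 mg at t=16 h): 140·exp(−0.17329·21) = 3.679 mg/L
Dose 4 (145 mg at t=24 h): 145·exp(−0.17329·13) = 15.241 mg/L
Dose 5 (330 mg at t=32 h): 330·exp(−0.17329·5) = 138.748 mg/L
C(37) = 0.419 + 0.887 + 3.679 + 15.241 + 138.748 = 158.974 mg/L

158.974 mg/L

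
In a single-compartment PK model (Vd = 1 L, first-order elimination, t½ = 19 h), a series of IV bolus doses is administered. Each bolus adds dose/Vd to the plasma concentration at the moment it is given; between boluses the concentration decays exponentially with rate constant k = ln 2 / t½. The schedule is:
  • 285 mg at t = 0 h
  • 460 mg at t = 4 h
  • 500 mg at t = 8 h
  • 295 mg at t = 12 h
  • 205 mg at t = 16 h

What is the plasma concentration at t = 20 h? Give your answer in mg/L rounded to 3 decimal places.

1114.226 mg/L

k = ln 2 / 19 = 0.03648 per h
Dose 1 (285 mg at t=0 h): 285·exp(−0.03648·20) = 137.395 mg/L
Dose 2 (460 mg at t=4 h): 460·exp(−0.03648·16) = 256.601 mg/L
Dose 3 (500 mg at t=8 h): 500·exp(−0.03648·12) = 322.735 mg/L
Dose 4 (295 mg at t=12 h): 295·exp(−0.03648·8) = 220.329 mg/L
Dose 5 (205 mg at t=16 h): 205·exp(−0.03648·4) = 177.165 mg/L
C(20) = 137.395 + 256.601 + 322.735 + 220.329 + 177.165 = 1114.226 mg/L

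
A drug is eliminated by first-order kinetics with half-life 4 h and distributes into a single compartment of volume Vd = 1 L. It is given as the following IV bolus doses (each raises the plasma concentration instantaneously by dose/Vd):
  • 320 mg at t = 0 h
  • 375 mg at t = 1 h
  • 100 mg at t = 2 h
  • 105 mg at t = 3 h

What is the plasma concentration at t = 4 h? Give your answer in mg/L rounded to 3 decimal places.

k = ln 2 / 4 = 0.17329 per h
Dose 1 (320 mg at t=0 h): 320·exp(−0.17329·4) = 160.000 mg/L
Dose 2 (375 mg at t=1 h): 375·exp(−0.17329·3) = 222.976 mg/L
Dose 3 (100 mg at t=2 h): 100·exp(−0.17329·2) = 70.711 mg/L
Dose 4 (105 mg at t=3 h): 105·exp(−0.17329·1) = 88.294 mg/L
C(4) = 160.000 + 222.976 + 70.711 + 88.294 = 541.981 mg/L

541.981 mg/L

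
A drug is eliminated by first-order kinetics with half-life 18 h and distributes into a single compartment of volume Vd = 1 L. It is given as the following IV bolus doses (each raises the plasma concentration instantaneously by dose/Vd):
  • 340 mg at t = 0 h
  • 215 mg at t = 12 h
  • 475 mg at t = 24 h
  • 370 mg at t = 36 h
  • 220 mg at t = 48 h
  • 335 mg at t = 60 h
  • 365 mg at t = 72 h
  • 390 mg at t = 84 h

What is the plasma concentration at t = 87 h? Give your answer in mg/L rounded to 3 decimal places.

837.536 mg/L

k = ln 2 / 18 = 0.03851 per h
Dose 1 (340 mg at t=0 h): 340·exp(−0.03851·87) = 11.926 mg/L
Dose 2 (215 mg at t=12 h): 215·exp(−0.03851·75) = 11.971 mg/L
Dose 3 (475 mg at t=24 h): 475·exp(−0.03851·63) = 41.984 mg/L
Dose 4 (370 mg at t=36 h): 370·exp(−0.03851·51) = 51.914 mg/L
Dose 5 (220 mg at t=48 h): 220·exp(−0.03851·39) = 48.999 mg/L
Dose 6 (335 mg at t=60 h): 335·exp(−0.03851·27) = 118.440 mg/L
Dose 7 (365 mg at t=72 h): 365·exp(−0.03851·15) = 204.849 mg/L
Dose 8 (390 mg at t=84 h): 390·exp(−0.03851·3) = 347.451 mg/L
C(87) = 11.926 + 11.971 + 41.984 + 51.914 + 48.999 + 118.440 + 204.849 + 347.451 = 837.536 mg/L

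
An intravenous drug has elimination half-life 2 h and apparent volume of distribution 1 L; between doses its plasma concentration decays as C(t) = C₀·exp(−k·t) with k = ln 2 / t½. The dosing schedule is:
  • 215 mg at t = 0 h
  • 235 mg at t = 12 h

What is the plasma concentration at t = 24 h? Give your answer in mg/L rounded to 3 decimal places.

3.724 mg/L

k = ln 2 / 2 = 0.34657 per h
Dose 1 (215 mg at t=0 h): 215·exp(−0.34657·24) = 0.052 mg/L
Dose 2 (235 mg at t=12 h): 235·exp(−0.34657·12) = 3.672 mg/L
C(24) = 0.052 + 3.672 = 3.724 mg/L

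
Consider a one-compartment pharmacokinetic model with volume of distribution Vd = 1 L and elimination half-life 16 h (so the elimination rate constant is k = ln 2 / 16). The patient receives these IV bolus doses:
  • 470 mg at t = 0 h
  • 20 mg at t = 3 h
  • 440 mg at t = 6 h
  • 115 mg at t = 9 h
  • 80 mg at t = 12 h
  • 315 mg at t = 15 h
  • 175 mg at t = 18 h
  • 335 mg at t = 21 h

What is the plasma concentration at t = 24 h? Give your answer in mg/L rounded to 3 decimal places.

1125.988 mg/L

k = ln 2 / 16 = 0.04332 per h
Dose 1 (470 mg at t=0 h): 470·exp(−0.04332·24) = 166.170 mg/L
Dose 2 (20 mg at t=3 h): 20·exp(−0.04332·21) = 8.052 mg/L
Dose 3 (440 mg at t=6 h): 440·exp(−0.04332·18) = 201.741 mg/L
Dose 4 (115 mg at t=9 h): 115·exp(−0.04332·15) = 60.046 mg/L
Dose 5 (80 mg at t=12 h): 80·exp(−0.04332·12) = 47.568 mg/L
Dose 6 (315 mg at t=15 h): 315·exp(−0.04332·9) = 213.295 mg/L
Dose 7 (175 mg at t=18 h): 175·exp(−0.04332·6) = 134.943 mg/L
Dose 8 (335 mg at t=21 h): 335·exp(−0.04332·3) = 294.172 mg/L
C(24) = 166.170 + 8.052 + 201.741 + 60.046 + 47.568 + 213.295 + 134.943 + 294.172 = 1125.988 mg/L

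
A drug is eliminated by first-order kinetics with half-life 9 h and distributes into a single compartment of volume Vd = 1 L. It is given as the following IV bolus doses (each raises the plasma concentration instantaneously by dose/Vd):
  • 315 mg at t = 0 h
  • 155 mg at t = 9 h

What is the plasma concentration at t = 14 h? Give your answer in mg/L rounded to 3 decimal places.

k = ln 2 / 9 = 0.07702 per h
Dose 1 (315 mg at t=0 h): 315·exp(−0.07702·14) = 107.162 mg/L
Dose 2 (155 mg at t=9 h): 155·exp(−0.07702·5) = 105.461 mg/L
C(14) = 107.162 + 105.461 = 212.623 mg/L

212.623 mg/L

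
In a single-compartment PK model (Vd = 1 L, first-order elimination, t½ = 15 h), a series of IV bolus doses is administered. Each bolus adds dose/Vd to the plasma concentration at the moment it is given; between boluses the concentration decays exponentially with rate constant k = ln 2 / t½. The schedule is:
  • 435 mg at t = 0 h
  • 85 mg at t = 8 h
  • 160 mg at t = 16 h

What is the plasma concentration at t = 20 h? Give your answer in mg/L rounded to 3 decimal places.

354.448 mg/L

k = ln 2 / 15 = 0.04621 per h
Dose 1 (435 mg at t=0 h): 435·exp(−0.04621·20) = 172.630 mg/L
Dose 2 (85 mg at t=8 h): 85·exp(−0.04621·12) = 48.820 mg/L
Dose 3 (160 mg at t=16 h): 160·exp(−0.04621·4) = 132.998 mg/L
C(20) = 172.630 + 48.820 + 132.998 = 354.448 mg/L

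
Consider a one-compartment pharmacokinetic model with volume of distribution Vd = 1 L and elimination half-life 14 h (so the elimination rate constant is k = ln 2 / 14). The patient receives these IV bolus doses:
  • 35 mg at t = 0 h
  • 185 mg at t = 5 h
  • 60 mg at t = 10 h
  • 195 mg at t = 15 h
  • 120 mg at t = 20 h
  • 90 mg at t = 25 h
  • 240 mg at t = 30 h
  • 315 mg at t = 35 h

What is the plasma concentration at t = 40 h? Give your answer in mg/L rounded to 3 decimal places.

k = ln 2 / 14 = 0.04951 per h
Dose 1 (35 mg at t=0 h): 35·exp(−0.04951·40) = 4.830 mg/L
Dose 2 (185 mg at t=5 h): 185·exp(−0.04951·35) = 32.704 mg/L
Dose 3 (60 mg at t=10 h): 60·exp(−0.04951·30) = 13.586 mg/L
Dose 4 (195 mg at t=15 h): 195·exp(−0.04951·25) = 56.556 mg/L
Dose 5 (120 mg at t=20 h): 120·exp(−0.04951·20) = 44.580 mg/L
Dose 6 (90 mg at t=25 h): 90·exp(−0.04951·15) = 42.826 mg/L
Dose 7 (240 mg at t=30 h): 240·exp(−0.04951·10) = 146.282 mg/L
Dose 8 (315 mg at t=35 h): 315·exp(−0.04951·5) = 245.923 mg/L
C(40) = 4.830 + 32.704 + 13.586 + 56.556 + 44.580 + 42.826 + 146.282 + 245.923 = 587.287 mg/L

587.287 mg/L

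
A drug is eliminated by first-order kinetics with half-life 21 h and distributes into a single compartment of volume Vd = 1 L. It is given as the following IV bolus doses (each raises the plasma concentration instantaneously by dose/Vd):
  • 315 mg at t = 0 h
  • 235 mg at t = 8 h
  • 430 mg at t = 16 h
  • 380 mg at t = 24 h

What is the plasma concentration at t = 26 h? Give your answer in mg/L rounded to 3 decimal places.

k = ln 2 / 21 = 0.03301 per h
Dose 1 (315 mg at t=0 h): 315·exp(−0.03301·26) = 133.539 mg/L
Dose 2 (235 mg at t=8 h): 235·exp(−0.03301·18) = 129.731 mg/L
Dose 3 (430 mg at t=16 h): 430·exp(−0.03301·10) = 309.116 mg/L
Dose 4 (380 mg at t=24 h): 380·exp(−0.03301·2) = 355.725 mg/L
C(26) = 133.539 + 129.731 + 309.116 + 355.725 = 928.109 mg/L

928.109 mg/L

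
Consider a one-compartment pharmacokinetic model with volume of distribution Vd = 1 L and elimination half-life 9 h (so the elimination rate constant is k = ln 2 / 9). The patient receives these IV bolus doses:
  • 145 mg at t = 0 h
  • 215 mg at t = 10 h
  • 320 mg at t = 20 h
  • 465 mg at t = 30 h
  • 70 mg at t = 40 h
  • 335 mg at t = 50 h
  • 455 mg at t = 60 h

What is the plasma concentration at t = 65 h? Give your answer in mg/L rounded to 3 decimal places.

k = ln 2 / 9 = 0.07702 per h
Dose 1 (145 mg at t=0 h): 145·exp(−0.07702·65) = 0.971 mg/L
Dose 2 (215 mg at t=10 h): 215·exp(−0.07702·55) = 3.110 mg/L
Dose 3 (320 mg at t=20 h): 320·exp(−0.07702·45) = 10.000 mg/L
Dose 4 (465 mg at t=30 h): 465·exp(−0.07702·35) = 31.389 mg/L
Dose 5 (70 mg at t=40 h): 70·exp(−0.07702·25) = 10.207 mg/L
Dose 6 (335 mg at t=50 h): 335·exp(−0.07702·15) = 105.518 mg/L
Dose 7 (455 mg at t=60 h): 455·exp(−0.07702·5) = 309.580 mg/L
C(65) = 0.971 + 3.110 + 10.000 + 31.389 + 10.207 + 105.518 + 309.580 = 470.776 mg/L

470.776 mg/L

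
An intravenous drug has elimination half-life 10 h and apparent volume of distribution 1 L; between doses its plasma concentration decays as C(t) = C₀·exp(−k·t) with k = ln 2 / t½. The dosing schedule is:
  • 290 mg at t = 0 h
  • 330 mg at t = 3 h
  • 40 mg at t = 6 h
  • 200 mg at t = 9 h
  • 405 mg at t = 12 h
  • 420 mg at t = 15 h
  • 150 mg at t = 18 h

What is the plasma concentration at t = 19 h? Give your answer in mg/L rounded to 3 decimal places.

k = ln 2 / 10 = 0.06931 per h
Dose 1 (290 mg at t=0 h): 290·exp(−0.06931·19) = 77.704 mg/L
Dose 2 (330 mg at t=3 h): 330·exp(−0.06931·16) = 108.859 mg/L
Dose 3 (40 mg at t=6 h): 40·exp(−0.06931·13) = 16.245 mg/L
Dose 4 (200 mg at t=9 h): 200·exp(−0.06931·10) = 100.000 mg/L
Dose 5 (405 mg at t=12 h): 405·exp(−0.06931·7) = 249.307 mg/L
Dose 6 (420 mg at t=15 h): 420·exp(−0.06931·4) = 318.300 mg/L
Dose 7 (150 mg at t=18 h): 150·exp(−0.06931·1) = 139.955 mg/L
C(19) = 77.704 + 108.859 + 16.245 + 100.000 + 249.307 + 318.300 + 139.955 = 1010.370 mg/L

1010.370 mg/L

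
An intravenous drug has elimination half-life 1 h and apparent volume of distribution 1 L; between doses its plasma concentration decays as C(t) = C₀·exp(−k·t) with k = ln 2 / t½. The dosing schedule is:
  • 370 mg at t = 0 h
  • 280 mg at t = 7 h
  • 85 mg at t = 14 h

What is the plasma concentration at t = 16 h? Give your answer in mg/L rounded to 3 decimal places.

21.803 mg/L

k = ln 2 / 1 = 0.69315 per h
Dose 1 (370 mg at t=0 h): 370·exp(−0.69315·16) = 0.006 mg/L
Dose 2 (280 mg at t=7 h): 280·exp(−0.69315·9) = 0.547 mg/L
Dose 3 (85 mg at t=14 h): 85·exp(−0.69315·2) = 21.250 mg/L
C(16) = 0.006 + 0.547 + 21.250 = 21.803 mg/L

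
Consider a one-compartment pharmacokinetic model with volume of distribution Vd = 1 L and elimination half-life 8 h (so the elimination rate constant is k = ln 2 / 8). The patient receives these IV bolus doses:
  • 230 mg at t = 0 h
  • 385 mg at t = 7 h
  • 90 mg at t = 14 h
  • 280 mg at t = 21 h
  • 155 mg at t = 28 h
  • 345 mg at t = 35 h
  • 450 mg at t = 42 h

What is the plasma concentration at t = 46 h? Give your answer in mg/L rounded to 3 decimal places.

538.912 mg/L

k = ln 2 / 8 = 0.08664 per h
Dose 1 (230 mg at t=0 h): 230·exp(−0.08664·46) = 4.274 mg/L
Dose 2 (385 mg at t=7 h): 385·exp(−0.08664·39) = 13.120 mg/L
Dose 3 (90 mg at t=14 h): 90·exp(−0.08664·32) = 5.625 mg/L
Dose 4 (280 mg at t=21 h): 280·exp(−0.08664·25) = 32.095 mg/L
Dose 5 (155 mg at t=28 h): 155·exp(−0.08664·18) = 32.585 mg/L
Dose 6 (345 mg at t=35 h): 345·exp(−0.08664·11) = 133.016 mg/L
Dose 7 (450 mg at t=42 h): 450·exp(−0.08664·4) = 318.198 mg/L
C(46) = 4.274 + 13.120 + 5.625 + 32.095 + 32.585 + 133.016 + 318.198 = 538.912 mg/L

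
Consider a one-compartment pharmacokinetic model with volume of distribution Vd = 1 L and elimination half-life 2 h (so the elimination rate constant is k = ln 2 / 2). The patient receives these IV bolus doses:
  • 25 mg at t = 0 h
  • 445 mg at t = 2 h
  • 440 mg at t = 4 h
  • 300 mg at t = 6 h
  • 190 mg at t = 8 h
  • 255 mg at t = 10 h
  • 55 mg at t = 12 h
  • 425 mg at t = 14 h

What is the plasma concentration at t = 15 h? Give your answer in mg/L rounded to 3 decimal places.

409.873 mg/L

k = ln 2 / 2 = 0.34657 per h
Dose 1 (25 mg at t=0 h): 25·exp(−0.34657·15) = 0.138 mg/L
Dose 2 (445 mg at t=2 h): 445·exp(−0.34657·13) = 4.917 mg/L
Dose 3 (440 mg at t=4 h): 440·exp(−0.34657·11) = 9.723 mg/L
Dose 4 (300 mg at t=6 h): 300·exp(−0.34657·9) = 13.258 mg/L
Dose 5 (190 mg at t=8 h): 190·exp(−0.34657·7) = 16.794 mg/L
Dose 6 (255 mg at t=10 h): 255·exp(−0.34657·5) = 45.078 mg/L
Dose 7 (55 mg at t=12 h): 55·exp(−0.34657·3) = 19.445 mg/L
Dose 8 (425 mg at t=14 h): 425·exp(−0.34657·1) = 300.520 mg/L
C(15) = 0.138 + 4.917 + 9.723 + 13.258 + 16.794 + 45.078 + 19.445 + 300.520 = 409.873 mg/L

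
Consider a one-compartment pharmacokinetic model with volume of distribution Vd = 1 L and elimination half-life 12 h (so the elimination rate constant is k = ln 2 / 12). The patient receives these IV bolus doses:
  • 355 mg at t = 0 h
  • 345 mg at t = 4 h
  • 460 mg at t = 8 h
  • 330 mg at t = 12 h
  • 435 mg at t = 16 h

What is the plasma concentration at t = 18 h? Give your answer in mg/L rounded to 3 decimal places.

1158.244 mg/L

k = ln 2 / 12 = 0.05776 per h
Dose 1 (355 mg at t=0 h): 355·exp(−0.05776·18) = 125.511 mg/L
Dose 2 (345 mg at t=4 h): 345·exp(−0.05776·14) = 153.680 mg/L
Dose 3 (460 mg at t=8 h): 460·exp(−0.05776·10) = 258.166 mg/L
Dose 4 (330 mg at t=12 h): 330·exp(−0.05776·6) = 233.345 mg/L
Dose 5 (435 mg at t=16 h): 435·exp(−0.05776·2) = 387.541 mg/L
C(18) = 125.511 + 153.680 + 258.166 + 233.345 + 387.541 = 1158.244 mg/L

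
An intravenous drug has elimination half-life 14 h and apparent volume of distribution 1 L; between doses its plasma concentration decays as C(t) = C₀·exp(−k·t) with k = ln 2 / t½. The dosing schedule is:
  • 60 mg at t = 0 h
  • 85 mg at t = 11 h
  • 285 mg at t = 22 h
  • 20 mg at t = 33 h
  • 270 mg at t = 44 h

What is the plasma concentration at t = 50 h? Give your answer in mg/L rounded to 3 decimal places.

297.852 mg/L

k = ln 2 / 14 = 0.04951 per h
Dose 1 (60 mg at t=0 h): 60·exp(−0.04951·50) = 5.047 mg/L
Dose 2 (85 mg at t=11 h): 85·exp(−0.04951·39) = 12.326 mg/L
Dose 3 (285 mg at t=22 h): 285·exp(−0.04951·28) = 71.250 mg/L
Dose 4 (20 mg at t=33 h): 20·exp(−0.04951·17) = 8.620 mg/L
Dose 5 (270 mg at t=44 h): 270·exp(−0.04951·6) = 200.609 mg/L
C(50) = 5.047 + 12.326 + 71.250 + 8.620 + 200.609 = 297.852 mg/L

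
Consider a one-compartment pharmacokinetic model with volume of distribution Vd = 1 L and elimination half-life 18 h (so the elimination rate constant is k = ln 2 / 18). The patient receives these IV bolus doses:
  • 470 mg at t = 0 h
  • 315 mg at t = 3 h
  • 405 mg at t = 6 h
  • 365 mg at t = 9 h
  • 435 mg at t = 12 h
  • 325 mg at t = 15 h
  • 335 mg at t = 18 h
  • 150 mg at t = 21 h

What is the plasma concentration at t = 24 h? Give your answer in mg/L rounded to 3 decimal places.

k = ln 2 / 18 = 0.03851 per h
Dose 1 (470 mg at t=0 h): 470·exp(−0.03851·24) = 186.520 mg/L
Dose 2 (315 mg at t=3 h): 315·exp(−0.03851·21) = 140.317 mg/L
Dose 3 (405 mg at t=6 h): 405·exp(−0.03851·18) = 202.500 mg/L
Dose 4 (365 mg at t=9 h): 365·exp(−0.03851·15) = 204.849 mg/L
Dose 5 (435 mg at t=12 h): 435·exp(−0.03851·12) = 274.033 mg/L
Dose 6 (325 mg at t=15 h): 325·exp(−0.03851·9) = 229.810 mg/L
Dose 7 (335 mg at t=18 h): 335·exp(−0.03851·6) = 265.890 mg/L
Dose 8 (150 mg at t=21 h): 150·exp(−0.03851·3) = 133.635 mg/L
C(24) = 186.520 + 140.317 + 202.500 + 204.849 + 274.033 + 229.810 + 265.890 + 133.635 = 1637.553 mg/L

1637.553 mg/L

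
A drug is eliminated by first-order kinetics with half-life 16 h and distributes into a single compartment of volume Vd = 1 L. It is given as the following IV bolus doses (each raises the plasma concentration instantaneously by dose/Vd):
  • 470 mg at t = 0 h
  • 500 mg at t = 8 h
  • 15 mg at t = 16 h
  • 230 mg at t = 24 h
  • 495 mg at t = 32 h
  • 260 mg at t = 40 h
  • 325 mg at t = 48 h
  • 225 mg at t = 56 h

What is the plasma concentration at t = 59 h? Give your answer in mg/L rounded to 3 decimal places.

k = ln 2 / 16 = 0.04332 per h
Dose 1 (470 mg at t=0 h): 470·exp(−0.04332·59) = 36.480 mg/L
Dose 2 (500 mg at t=8 h): 500·exp(−0.04332·51) = 54.883 mg/L
Dose 3 (15 mg at t=16 h): 15·exp(−0.04332·43) = 2.328 mg/L
Dose 4 (230 mg at t=24 h): 230·exp(−0.04332·35) = 50.492 mg/L
Dose 5 (495 mg at t=32 h): 495·exp(−0.04332·27) = 153.680 mg/L
Dose 6 (260 mg at t=40 h): 260·exp(−0.04332·19) = 114.156 mg/L
Dose 7 (325 mg at t=48 h): 325·exp(−0.04332·11) = 201.802 mg/L
Dose 8 (225 mg at t=56 h): 225·exp(−0.04332·3) = 197.578 mg/L
C(59) = 36.480 + 54.883 + 2.328 + 50.492 + 153.680 + 114.156 + 201.802 + 197.578 = 811.400 mg/L

811.400 mg/L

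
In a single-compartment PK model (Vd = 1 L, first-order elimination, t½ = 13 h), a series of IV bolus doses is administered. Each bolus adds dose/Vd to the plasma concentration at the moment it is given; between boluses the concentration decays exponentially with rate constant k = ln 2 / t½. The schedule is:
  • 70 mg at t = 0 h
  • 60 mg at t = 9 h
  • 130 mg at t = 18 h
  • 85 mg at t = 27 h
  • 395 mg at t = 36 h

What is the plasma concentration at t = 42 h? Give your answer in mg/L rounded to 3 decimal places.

k = ln 2 / 13 = 0.05332 per h
Dose 1 (70 mg at t=0 h): 70·exp(−0.05332·42) = 7.457 mg/L
Dose 2 (60 mg at t=9 h): 60·exp(−0.05332·33) = 10.328 mg/L
Dose 3 (130 mg at t=18 h): 130·exp(−0.05332·24) = 36.157 mg/L
Dose 4 (85 mg at t=27 h): 85·exp(−0.05332·15) = 38.201 mg/L
Dose 5 (395 mg at t=36 h): 395·exp(−0.05332·6) = 286.854 mg/L
C(42) = 7.457 + 10.328 + 36.157 + 38.201 + 286.854 = 378.996 mg/L

378.996 mg/L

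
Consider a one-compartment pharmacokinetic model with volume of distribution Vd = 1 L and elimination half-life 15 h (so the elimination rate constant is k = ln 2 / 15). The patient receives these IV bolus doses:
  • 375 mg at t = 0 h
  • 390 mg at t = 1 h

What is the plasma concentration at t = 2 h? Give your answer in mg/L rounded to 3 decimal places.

k = ln 2 / 15 = 0.04621 per h
Dose 1 (375 mg at t=0 h): 375·exp(−0.04621·2) = 341.896 mg/L
Dose 2 (390 mg at t=1 h): 390·exp(−0.04621·1) = 372.388 mg/L
C(2) = 341.896 + 372.388 = 714.284 mg/L

714.284 mg/L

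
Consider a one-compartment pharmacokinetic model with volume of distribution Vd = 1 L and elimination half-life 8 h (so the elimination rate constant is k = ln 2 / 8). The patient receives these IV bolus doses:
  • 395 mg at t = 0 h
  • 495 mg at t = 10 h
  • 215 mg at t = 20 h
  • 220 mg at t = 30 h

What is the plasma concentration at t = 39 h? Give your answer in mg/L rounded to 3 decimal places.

195.899 mg/L

k = ln 2 / 8 = 0.08664 per h
Dose 1 (395 mg at t=0 h): 395·exp(−0.08664·39) = 13.461 mg/L
Dose 2 (495 mg at t=10 h): 495·exp(−0.08664·29) = 40.121 mg/L
Dose 3 (215 mg at t=20 h): 215·exp(−0.08664·19) = 41.447 mg/L
Dose 4 (220 mg at t=30 h): 220·exp(−0.08664·9) = 100.870 mg/L
C(39) = 13.461 + 40.121 + 41.447 + 100.870 = 195.899 mg/L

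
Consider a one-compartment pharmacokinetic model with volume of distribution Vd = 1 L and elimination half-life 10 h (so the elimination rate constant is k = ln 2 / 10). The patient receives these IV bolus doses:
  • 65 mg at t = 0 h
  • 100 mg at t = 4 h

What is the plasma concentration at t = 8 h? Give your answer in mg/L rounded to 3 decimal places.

113.119 mg/L

k = ln 2 / 10 = 0.06931 per h
Dose 1 (65 mg at t=0 h): 65·exp(−0.06931·8) = 37.333 mg/L
Dose 2 (100 mg at t=4 h): 100·exp(−0.06931·4) = 75.786 mg/L
C(8) = 37.333 + 75.786 = 113.119 mg/L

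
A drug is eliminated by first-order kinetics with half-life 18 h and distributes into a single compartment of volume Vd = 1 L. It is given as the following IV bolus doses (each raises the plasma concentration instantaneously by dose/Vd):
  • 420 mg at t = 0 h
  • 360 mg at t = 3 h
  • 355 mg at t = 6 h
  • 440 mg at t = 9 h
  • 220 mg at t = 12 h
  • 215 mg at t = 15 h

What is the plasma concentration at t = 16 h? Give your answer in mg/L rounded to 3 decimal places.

k = ln 2 / 18 = 0.03851 per h
Dose 1 (420 mg at t=0 h): 420·exp(−0.03851·16) = 226.813 mg/L
Dose 2 (360 mg at t=3 h): 360·exp(−0.03851·13) = 218.219 mg/L
Dose 3 (355 mg at t=6 h): 355·exp(−0.03851·10) = 241.540 mg/L
Dose 4 (440 mg at t=9 h): 440·exp(−0.03851·7) = 336.036 mg/L
Dose 5 (220 mg at t=12 h): 220·exp(−0.03851·4) = 188.594 mg/L
Dose 6 (215 mg at t=15 h): 215·exp(−0.03851·1) = 206.878 mg/L
C(16) = 226.813 + 218.219 + 241.540 + 336.036 + 188.594 + 206.878 = 1418.079 mg/L

1418.079 mg/L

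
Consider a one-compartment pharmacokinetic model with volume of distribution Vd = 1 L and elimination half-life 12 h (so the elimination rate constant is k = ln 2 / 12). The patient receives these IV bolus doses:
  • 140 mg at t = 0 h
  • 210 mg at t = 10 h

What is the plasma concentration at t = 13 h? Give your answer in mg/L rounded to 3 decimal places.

242.659 mg/L

k = ln 2 / 12 = 0.05776 per h
Dose 1 (140 mg at t=0 h): 140·exp(−0.05776·13) = 66.071 mg/L
Dose 2 (210 mg at t=10 h): 210·exp(−0.05776·3) = 176.588 mg/L
C(13) = 66.071 + 176.588 = 242.659 mg/L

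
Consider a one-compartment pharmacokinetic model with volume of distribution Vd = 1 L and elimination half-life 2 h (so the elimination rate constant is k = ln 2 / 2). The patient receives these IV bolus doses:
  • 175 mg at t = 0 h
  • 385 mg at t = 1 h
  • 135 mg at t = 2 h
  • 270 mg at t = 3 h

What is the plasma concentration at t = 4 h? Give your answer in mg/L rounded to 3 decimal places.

438.287 mg/L

k = ln 2 / 2 = 0.34657 per h
Dose 1 (175 mg at t=0 h): 175·exp(−0.34657·4) = 43.750 mg/L
Dose 2 (385 mg at t=1 h): 385·exp(−0.34657·3) = 136.118 mg/L
Dose 3 (135 mg at t=2 h): 135·exp(−0.34657·2) = 67.500 mg/L
Dose 4 (270 mg at t=3 h): 270·exp(−0.34657·1) = 190.919 mg/L
C(4) = 43.750 + 136.118 + 67.500 + 190.919 = 438.287 mg/L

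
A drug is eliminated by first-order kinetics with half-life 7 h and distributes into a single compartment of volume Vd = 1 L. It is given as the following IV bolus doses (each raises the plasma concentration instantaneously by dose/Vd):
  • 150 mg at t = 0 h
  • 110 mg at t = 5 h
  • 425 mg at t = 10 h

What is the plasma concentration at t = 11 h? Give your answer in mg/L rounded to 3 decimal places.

496.129 mg/L

k = ln 2 / 7 = 0.09902 per h
Dose 1 (150 mg at t=0 h): 150·exp(−0.09902·11) = 50.471 mg/L
Dose 2 (110 mg at t=5 h): 110·exp(−0.09902·6) = 60.725 mg/L
Dose 3 (425 mg at t=10 h): 425·exp(−0.09902·1) = 384.933 mg/L
C(11) = 50.471 + 60.725 + 384.933 = 496.129 mg/L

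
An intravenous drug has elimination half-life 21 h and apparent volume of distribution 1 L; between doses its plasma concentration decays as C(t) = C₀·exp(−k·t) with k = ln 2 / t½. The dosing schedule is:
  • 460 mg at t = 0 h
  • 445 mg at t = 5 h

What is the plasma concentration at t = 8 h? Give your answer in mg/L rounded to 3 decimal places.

k = ln 2 / 21 = 0.03301 per h
Dose 1 (460 mg at t=0 h): 460·exp(−0.03301·8) = 353.248 mg/L
Dose 2 (445 mg at t=5 h): 445·exp(−0.03301·3) = 403.047 mg/L
C(8) = 353.248 + 403.047 = 756.295 mg/L

756.295 mg/L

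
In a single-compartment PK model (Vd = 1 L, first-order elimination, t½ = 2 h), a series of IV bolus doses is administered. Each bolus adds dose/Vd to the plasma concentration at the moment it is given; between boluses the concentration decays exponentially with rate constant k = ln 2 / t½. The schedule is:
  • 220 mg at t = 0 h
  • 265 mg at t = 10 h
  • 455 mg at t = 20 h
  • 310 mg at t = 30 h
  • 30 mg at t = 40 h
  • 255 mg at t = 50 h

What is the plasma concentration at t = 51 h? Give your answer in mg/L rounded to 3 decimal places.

k = ln 2 / 2 = 0.34657 per h
Dose 1 (220 mg at t=0 h): 220·exp(−0.34657·51) = 0.000 mg/L
Dose 2 (265 mg at t=10 h): 265·exp(−0.34657·41) = 0.000 mg/L
Dose 3 (455 mg at t=20 h): 455·exp(−0.34657·31) = 0.010 mg/L
Dose 4 (310 mg at t=30 h): 310·exp(−0.34657·21) = 0.214 mg/L
Dose 5 (30 mg at t=40 h): 30·exp(−0.34657·11) = 0.663 mg/L
Dose 6 (255 mg at t=50 h): 255·exp(−0.34657·1) = 180.312 mg/L
C(51) = 0.000 + 0.000 + 0.010 + 0.214 + 0.663 + 180.312 = 181.199 mg/L

181.199 mg/L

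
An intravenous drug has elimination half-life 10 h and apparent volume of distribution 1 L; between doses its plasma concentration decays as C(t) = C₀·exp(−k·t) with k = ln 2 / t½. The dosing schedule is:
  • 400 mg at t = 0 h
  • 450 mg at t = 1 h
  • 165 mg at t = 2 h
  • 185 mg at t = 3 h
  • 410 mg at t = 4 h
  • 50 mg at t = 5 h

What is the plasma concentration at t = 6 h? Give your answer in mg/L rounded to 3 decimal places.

1260.990 mg/L

k = ln 2 / 10 = 0.06931 per h
Dose 1 (400 mg at t=0 h): 400·exp(−0.06931·6) = 263.902 mg/L
Dose 2 (450 mg at t=1 h): 450·exp(−0.06931·5) = 318.198 mg/L
Dose 3 (165 mg at t=2 h): 165·exp(−0.06931·4) = 125.047 mg/L
Dose 4 (185 mg at t=3 h): 185·exp(−0.06931·3) = 150.267 mg/L
Dose 5 (410 mg at t=4 h): 410·exp(−0.06931·2) = 356.926 mg/L
Dose 6 (50 mg at t=5 h): 50·exp(−0.06931·1) = 46.652 mg/L
C(6) = 263.902 + 318.198 + 125.047 + 150.267 + 356.926 + 46.652 = 1260.990 mg/L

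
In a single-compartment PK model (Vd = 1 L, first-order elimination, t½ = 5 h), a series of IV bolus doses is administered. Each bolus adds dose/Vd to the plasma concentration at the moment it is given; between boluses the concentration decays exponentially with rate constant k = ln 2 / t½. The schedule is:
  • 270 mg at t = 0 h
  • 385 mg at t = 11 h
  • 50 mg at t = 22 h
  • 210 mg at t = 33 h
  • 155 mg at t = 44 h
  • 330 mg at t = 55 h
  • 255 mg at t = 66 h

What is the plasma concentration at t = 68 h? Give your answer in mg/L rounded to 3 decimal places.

k = ln 2 / 5 = 0.13863 per h
Dose 1 (270 mg at t=0 h): 270·exp(−0.13863·68) = 0.022 mg/L
Dose 2 (385 mg at t=11 h): 385·exp(−0.13863·57) = 0.142 mg/L
Dose 3 (50 mg at t=22 h): 50·exp(−0.13863·46) = 0.085 mg/L
Dose 4 (210 mg at t=33 h): 210·exp(−0.13863·35) = 1.641 mg/L
Dose 5 (155 mg at t=44 h): 155·exp(−0.13863·24) = 5.564 mg/L
Dose 6 (330 mg at t=55 h): 330·exp(−0.13863·13) = 54.430 mg/L
Dose 7 (255 mg at t=66 h): 255·exp(−0.13863·2) = 193.254 mg/L
C(68) = 0.022 + 0.142 + 0.085 + 1.641 + 5.564 + 54.430 + 193.254 = 255.137 mg/L

255.137 mg/L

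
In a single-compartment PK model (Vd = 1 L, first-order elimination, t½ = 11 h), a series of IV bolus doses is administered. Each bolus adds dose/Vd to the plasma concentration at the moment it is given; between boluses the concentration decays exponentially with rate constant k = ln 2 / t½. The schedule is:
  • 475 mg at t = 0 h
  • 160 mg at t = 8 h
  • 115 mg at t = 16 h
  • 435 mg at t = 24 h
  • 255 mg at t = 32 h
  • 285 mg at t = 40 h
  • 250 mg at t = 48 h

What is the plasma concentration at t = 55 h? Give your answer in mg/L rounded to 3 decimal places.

k = ln 2 / 11 = 0.06301 per h
Dose 1 (475 mg at t=0 h): 475·exp(−0.06301·55) = 14.844 mg/L
Dose 2 (160 mg at t=8 h): 160·exp(−0.06301·47) = 8.278 mg/L
Dose 3 (115 mg at t=16 h): 115·exp(−0.06301·39) = 9.849 mg/L
Dose 4 (435 mg at t=24 h): 435·exp(−0.06301·31) = 61.678 mg/L
Dose 5 (255 mg at t=32 h): 255·exp(−0.06301·23) = 59.857 mg/L
Dose 6 (285 mg at t=40 h): 285·exp(−0.06301·15) = 110.751 mg/L
Dose 7 (250 mg at t=48 h): 250·exp(−0.06301·7) = 160.833 mg/L
C(55) = 14.844 + 8.278 + 9.849 + 61.678 + 59.857 + 110.751 + 160.833 = 426.090 mg/L

426.090 mg/L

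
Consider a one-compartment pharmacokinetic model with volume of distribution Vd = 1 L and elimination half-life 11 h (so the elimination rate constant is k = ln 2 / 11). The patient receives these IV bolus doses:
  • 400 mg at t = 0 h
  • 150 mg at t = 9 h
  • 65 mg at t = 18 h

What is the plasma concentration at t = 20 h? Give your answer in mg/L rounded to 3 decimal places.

k = ln 2 / 11 = 0.06301 per h
Dose 1 (400 mg at t=0 h): 400·exp(−0.06301·20) = 113.431 mg/L
Dose 2 (150 mg at t=9 h): 150·exp(−0.06301·11) = 75.000 mg/L
Dose 3 (65 mg at t=18 h): 65·exp(−0.06301·2) = 57.303 mg/L
C(20) = 113.431 + 75.000 + 57.303 = 245.735 mg/L

245.735 mg/L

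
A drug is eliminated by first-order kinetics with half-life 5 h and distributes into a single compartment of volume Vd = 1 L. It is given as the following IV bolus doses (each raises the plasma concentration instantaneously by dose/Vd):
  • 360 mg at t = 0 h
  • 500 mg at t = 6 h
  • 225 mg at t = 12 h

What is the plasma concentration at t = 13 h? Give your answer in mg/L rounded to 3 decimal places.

444.716 mg/L

k = ln 2 / 5 = 0.13863 per h
Dose 1 (360 mg at t=0 h): 360·exp(−0.13863·13) = 59.378 mg/L
Dose 2 (500 mg at t=6 h): 500·exp(−0.13863·7) = 189.465 mg/L
Dose 3 (225 mg at t=12 h): 225·exp(−0.13863·1) = 195.874 mg/L
C(13) = 59.378 + 189.465 + 195.874 = 444.716 mg/L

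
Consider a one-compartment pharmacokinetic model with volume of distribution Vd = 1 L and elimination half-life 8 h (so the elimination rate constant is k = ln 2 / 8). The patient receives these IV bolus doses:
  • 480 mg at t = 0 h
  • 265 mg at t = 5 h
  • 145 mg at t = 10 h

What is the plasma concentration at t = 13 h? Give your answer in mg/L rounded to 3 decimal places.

399.931 mg/L

k = ln 2 / 8 = 0.08664 per h
Dose 1 (480 mg at t=0 h): 480·exp(−0.08664·13) = 155.621 mg/L
Dose 2 (265 mg at t=5 h): 265·exp(−0.08664·8) = 132.500 mg/L
Dose 3 (145 mg at t=10 h): 145·exp(−0.08664·3) = 111.810 mg/L
C(13) = 155.621 + 132.500 + 111.810 = 399.931 mg/L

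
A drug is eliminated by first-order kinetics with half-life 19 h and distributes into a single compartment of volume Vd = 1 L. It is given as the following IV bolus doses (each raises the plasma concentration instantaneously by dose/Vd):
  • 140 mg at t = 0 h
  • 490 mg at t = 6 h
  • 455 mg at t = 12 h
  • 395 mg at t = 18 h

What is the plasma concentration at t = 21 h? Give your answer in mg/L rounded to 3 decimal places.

1030.274 mg/L

k = ln 2 / 19 = 0.03648 per h
Dose 1 (140 mg at t=0 h): 140·exp(−0.03648·21) = 65.074 mg/L
Dose 2 (490 mg at t=6 h): 490·exp(−0.03648·15) = 283.492 mg/L
Dose 3 (455 mg at t=12 h): 455·exp(−0.03648·9) = 327.656 mg/L
Dose 4 (395 mg at t=18 h): 395·exp(−0.03648·3) = 354.051 mg/L
C(21) = 65.074 + 283.492 + 327.656 + 354.051 = 1030.274 mg/L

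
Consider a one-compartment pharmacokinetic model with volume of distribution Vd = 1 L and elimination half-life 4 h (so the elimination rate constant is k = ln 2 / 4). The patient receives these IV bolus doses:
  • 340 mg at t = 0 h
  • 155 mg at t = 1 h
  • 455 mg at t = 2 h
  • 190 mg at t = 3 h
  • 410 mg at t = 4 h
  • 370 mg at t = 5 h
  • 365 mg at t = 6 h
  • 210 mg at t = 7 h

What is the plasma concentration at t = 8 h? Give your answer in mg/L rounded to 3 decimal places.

1231.519 mg/L

k = ln 2 / 4 = 0.17329 per h
Dose 1 (340 mg at t=0 h): 340·exp(−0.17329·8) = 85.000 mg/L
Dose 2 (155 mg at t=1 h): 155·exp(−0.17329·7) = 46.082 mg/L
Dose 3 (455 mg at t=2 h): 455·exp(−0.17329·6) = 160.867 mg/L
Dose 4 (190 mg at t=3 h): 190·exp(−0.17329·5) = 79.885 mg/L
Dose 5 (410 mg at t=4 h): 410·exp(−0.17329·4) = 205.000 mg/L
Dose 6 (370 mg at t=5 h): 370·exp(−0.17329·3) = 220.003 mg/L
Dose 7 (365 mg at t=6 h): 365·exp(−0.17329·2) = 258.094 mg/L
Dose 8 (210 mg at t=7 h): 210·exp(−0.17329·1) = 176.588 mg/L
C(8) = 85.000 + 46.082 + 160.867 + 79.885 + 205.000 + 220.003 + 258.094 + 176.588 = 1231.519 mg/L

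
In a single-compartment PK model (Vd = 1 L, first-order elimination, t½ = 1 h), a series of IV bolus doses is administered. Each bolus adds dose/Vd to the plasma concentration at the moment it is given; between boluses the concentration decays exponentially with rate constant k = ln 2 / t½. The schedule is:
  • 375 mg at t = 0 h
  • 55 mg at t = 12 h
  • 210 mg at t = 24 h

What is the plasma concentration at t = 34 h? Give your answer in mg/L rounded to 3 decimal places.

k = ln 2 / 1 = 0.69315 per h
Dose 1 (375 mg at t=0 h): 375·exp(−0.69315·34) = 0.000 mg/L
Dose 2 (55 mg at t=12 h): 55·exp(−0.69315·22) = 0.000 mg/L
Dose 3 (210 mg at t=24 h): 210·exp(−0.69315·10) = 0.205 mg/L
C(34) = 0.000 + 0.000 + 0.205 = 0.205 mg/L

0.205 mg/L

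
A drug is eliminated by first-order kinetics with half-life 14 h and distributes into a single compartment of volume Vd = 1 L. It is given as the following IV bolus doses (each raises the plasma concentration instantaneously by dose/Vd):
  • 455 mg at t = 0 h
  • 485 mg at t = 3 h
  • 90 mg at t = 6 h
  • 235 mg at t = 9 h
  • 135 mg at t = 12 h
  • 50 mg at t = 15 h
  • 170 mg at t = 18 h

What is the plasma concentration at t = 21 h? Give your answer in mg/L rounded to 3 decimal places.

802.500 mg/L

k = ln 2 / 14 = 0.04951 per h
Dose 1 (455 mg at t=0 h): 455·exp(−0.04951·21) = 160.867 mg/L
Dose 2 (485 mg at t=3 h): 485·exp(−0.04951·18) = 198.931 mg/L
Dose 3 (90 mg at t=6 h): 90·exp(−0.04951·15) = 42.826 mg/L
Dose 4 (235 mg at t=9 h): 235·exp(−0.04951·12) = 129.731 mg/L
Dose 5 (135 mg at t=12 h): 135·exp(−0.04951·9) = 86.460 mg/L
Dose 6 (50 mg at t=15 h): 50·exp(−0.04951·6) = 37.150 mg/L
Dose 7 (170 mg at t=18 h): 170·exp(−0.04951·3) = 146.535 mg/L
C(21) = 160.867 + 198.931 + 42.826 + 129.731 + 86.460 + 37.150 + 146.535 = 802.500 mg/L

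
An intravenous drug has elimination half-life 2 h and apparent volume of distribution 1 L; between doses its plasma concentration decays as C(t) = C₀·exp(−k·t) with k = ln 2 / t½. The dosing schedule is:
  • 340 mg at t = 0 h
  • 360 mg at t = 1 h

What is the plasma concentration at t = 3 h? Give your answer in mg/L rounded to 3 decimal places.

k = ln 2 / 2 = 0.34657 per h
Dose 1 (340 mg at t=0 h): 340·exp(−0.34657·3) = 120.208 mg/L
Dose 2 (360 mg at t=1 h): 360·exp(−0.34657·2) = 180.000 mg/L
C(3) = 120.208 + 180.000 = 300.208 mg/L

300.208 mg/L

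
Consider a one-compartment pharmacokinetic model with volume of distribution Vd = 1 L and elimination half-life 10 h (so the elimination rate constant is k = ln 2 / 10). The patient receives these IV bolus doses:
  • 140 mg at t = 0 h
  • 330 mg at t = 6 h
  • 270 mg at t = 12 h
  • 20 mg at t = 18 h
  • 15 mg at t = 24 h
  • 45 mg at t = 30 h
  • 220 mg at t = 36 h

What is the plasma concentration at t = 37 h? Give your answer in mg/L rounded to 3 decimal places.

341.409 mg/L

k = ln 2 / 10 = 0.06931 per h
Dose 1 (140 mg at t=0 h): 140·exp(−0.06931·37) = 10.773 mg/L
Dose 2 (330 mg at t=6 h): 330·exp(−0.06931·31) = 38.488 mg/L
Dose 3 (270 mg at t=12 h): 270·exp(−0.06931·25) = 47.730 mg/L
Dose 4 (20 mg at t=18 h): 20·exp(−0.06931·19) = 5.359 mg/L
Dose 5 (15 mg at t=24 h): 15·exp(−0.06931·13) = 6.092 mg/L
Dose 6 (45 mg at t=30 h): 45·exp(−0.06931·7) = 27.701 mg/L
Dose 7 (220 mg at t=36 h): 220·exp(−0.06931·1) = 205.267 mg/L
C(37) = 10.773 + 38.488 + 47.730 + 5.359 + 6.092 + 27.701 + 205.267 = 341.409 mg/L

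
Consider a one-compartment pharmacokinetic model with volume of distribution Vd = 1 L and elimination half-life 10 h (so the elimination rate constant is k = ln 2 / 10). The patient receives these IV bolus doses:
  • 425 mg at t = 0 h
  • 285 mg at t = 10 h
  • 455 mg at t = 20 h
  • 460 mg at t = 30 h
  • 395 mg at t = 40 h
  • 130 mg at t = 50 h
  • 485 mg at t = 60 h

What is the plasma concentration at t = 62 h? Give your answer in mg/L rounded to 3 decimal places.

653.117 mg/L

k = ln 2 / 10 = 0.06931 per h
Dose 1 (425 mg at t=0 h): 425·exp(−0.06931·62) = 5.781 mg/L
Dose 2 (285 mg at t=10 h): 285·exp(−0.06931·52) = 7.753 mg/L
Dose 3 (455 mg at t=20 h): 455·exp(−0.06931·42) = 24.756 mg/L
Dose 4 (460 mg at t=30 h): 460·exp(−0.06931·32) = 50.057 mg/L
Dose 5 (395 mg at t=40 h): 395·exp(−0.06931·22) = 85.967 mg/L
Dose 6 (130 mg at t=50 h): 130·exp(−0.06931·12) = 56.586 mg/L
Dose 7 (485 mg at t=60 h): 485·exp(−0.06931·2) = 422.217 mg/L
C(62) = 5.781 + 7.753 + 24.756 + 50.057 + 85.967 + 56.586 + 422.217 = 653.117 mg/L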